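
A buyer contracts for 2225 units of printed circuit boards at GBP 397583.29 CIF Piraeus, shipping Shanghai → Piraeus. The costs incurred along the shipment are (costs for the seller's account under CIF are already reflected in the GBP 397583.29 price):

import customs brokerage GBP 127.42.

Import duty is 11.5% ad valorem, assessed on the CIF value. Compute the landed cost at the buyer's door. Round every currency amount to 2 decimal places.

CIF: the seller pays costs through ocean freight and marine insurance to the destination port.
The CIF price already equals the CIF value: 397583.29
Import duty = 397583.29 × 11.5% = 45722.08
Buyer bears: brokerage 127.42 + duty 45722.08 = 45849.50
Landed cost = invoice 397583.29 + 45849.50 = 443432.79

Total landed cost: GBP 443432.79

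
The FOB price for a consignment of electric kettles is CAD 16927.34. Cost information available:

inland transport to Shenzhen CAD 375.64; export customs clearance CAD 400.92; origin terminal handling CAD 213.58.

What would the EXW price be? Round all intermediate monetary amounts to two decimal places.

EXW price: CAD 15937.20

From FOB to EXW, the seller no longer bears: inland to port, export clearance, origin terminal.
EXW price = 16927.34 − 375.64 − 400.92 − 213.58 = 15937.20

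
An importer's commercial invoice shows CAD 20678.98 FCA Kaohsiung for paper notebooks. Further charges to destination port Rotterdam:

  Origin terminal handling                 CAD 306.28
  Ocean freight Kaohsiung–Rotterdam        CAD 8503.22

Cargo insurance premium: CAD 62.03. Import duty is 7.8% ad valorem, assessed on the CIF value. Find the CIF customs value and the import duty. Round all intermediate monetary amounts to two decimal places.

CIF value: CAD 29550.51; import duty: CAD 2304.94

CIF = FCA price + pre-shipment costs + freight + insurance
CIF = 20678.98 + 306.28 + 8503.22 + 62.03 = 29550.51
Import duty = 29550.51 × 7.8% = 2304.94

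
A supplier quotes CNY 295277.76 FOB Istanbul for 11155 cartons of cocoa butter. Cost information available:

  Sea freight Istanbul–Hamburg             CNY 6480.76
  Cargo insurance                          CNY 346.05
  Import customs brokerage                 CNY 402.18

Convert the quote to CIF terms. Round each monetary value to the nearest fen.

CIF price: CNY 302104.57

Not relevant to the conversion: brokerage — on the buyer under both terms; not part of either seller's price.
From FOB to CIF, the seller additionally bears: freight, insurance.
CIF price = 295277.76 + 6480.76 + 346.05 = 302104.57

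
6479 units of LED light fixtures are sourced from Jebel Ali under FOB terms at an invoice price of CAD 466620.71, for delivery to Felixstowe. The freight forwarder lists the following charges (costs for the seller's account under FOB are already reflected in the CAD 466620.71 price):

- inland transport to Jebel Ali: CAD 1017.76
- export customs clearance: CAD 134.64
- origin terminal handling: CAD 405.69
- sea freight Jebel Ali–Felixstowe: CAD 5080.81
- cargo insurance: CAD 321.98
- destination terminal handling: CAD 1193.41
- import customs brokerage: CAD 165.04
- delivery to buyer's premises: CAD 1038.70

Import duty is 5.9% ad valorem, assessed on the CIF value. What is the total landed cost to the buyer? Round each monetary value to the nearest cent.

Total landed cost: CAD 502270.04

FOB: the seller bears costs until goods are on board at the origin port; the buyer bears freight, insurance and all costs thereafter.
Already in the invoice (seller's account under FOB): inland to port, export clearance, origin terminal — exclude.
CIF value = FOB price + freight + insurance = 466620.71 + 5080.81 + 321.98 = 472023.50
Import duty = 472023.50 × 5.9% = 27849.39
Buyer bears: freight 5080.81 + insurance 321.98 + destination terminal 1193.41 + brokerage 165.04 + delivery 1038.70 + duty 27849.39 = 35649.33
Landed cost = invoice 466620.71 + 35649.33 = 502270.04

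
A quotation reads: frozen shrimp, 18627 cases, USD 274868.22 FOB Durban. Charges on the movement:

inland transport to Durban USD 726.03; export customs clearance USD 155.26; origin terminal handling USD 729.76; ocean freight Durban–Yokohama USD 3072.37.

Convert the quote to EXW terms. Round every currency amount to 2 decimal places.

EXW price: USD 273257.17

Not relevant to the conversion: freight — on the buyer under both terms; not part of either seller's price.
From FOB to EXW, the seller no longer bears: inland to port, export clearance, origin terminal.
EXW price = 274868.22 − 726.03 − 155.26 − 729.76 = 273257.17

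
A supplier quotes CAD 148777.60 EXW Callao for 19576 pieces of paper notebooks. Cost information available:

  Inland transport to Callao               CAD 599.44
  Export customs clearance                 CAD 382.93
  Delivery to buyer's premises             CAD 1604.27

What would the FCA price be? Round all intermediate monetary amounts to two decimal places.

Not relevant to the conversion: delivery — on the buyer under both terms; not part of either seller's price.
From EXW to FCA, the seller additionally bears: inland to port, export clearance.
FCA price = 148777.60 + 599.44 + 382.93 = 149759.97

FCA price: CAD 149759.97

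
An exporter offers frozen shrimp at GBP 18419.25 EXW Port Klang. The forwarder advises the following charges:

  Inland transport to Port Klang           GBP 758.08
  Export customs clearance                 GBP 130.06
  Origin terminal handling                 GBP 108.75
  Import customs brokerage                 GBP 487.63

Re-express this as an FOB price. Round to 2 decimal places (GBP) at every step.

Not relevant to the conversion: brokerage — on the buyer under both terms; not part of either seller's price.
From EXW to FOB, the seller additionally bears: inland to port, export clearance, origin terminal.
FOB price = 18419.25 + 758.08 + 130.06 + 108.75 = 19416.14

FOB price: GBP 19416.14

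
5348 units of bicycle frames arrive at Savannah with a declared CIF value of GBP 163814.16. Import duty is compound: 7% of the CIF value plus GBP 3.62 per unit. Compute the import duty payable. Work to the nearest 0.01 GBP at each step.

Ad valorem component: 163814.16 × 7% = 11466.99
Specific component: 5348 × 3.62 = 19359.76
Import duty = 11466.99 + 19359.76 = 30826.75

Import duty: GBP 30826.75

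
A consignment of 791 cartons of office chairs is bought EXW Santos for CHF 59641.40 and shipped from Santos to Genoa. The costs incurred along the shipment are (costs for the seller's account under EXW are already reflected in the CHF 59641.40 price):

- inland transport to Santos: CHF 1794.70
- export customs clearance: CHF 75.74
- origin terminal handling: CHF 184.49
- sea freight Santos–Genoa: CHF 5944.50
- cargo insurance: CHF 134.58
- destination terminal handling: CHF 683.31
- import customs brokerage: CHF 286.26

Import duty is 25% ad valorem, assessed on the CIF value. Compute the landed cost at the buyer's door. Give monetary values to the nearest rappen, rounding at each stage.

EXW: the seller makes goods available at their premises; the buyer bears all onward costs.
CIF value = EXW price + inland to port + export clearance + origin terminal + freight + insurance = 59641.40 + 1794.70 + 75.74 + 184.49 + 5944.50 + 134.58 = 67775.41
Import duty = 67775.41 × 25% = 16943.85
Buyer bears: inland to port 1794.70 + export clearance 75.74 + origin terminal 184.49 + freight 5944.50 + insurance 134.58 + destination terminal 683.31 + brokerage 286.26 + duty 16943.85 = 26047.43
Landed cost = invoice 59641.40 + 26047.43 = 85688.83

Total landed cost: CHF 85688.83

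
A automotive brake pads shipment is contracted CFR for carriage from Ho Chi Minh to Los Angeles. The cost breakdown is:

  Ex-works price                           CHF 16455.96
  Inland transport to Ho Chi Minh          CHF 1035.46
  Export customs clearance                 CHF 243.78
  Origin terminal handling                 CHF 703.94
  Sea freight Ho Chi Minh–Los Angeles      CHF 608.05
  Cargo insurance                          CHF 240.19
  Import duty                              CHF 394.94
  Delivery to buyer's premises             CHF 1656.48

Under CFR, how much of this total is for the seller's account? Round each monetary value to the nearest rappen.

CFR: the seller pays costs through ocean freight to the destination port, but not insurance.
Seller's account: goods 16455.96 + inland to port 1035.46 + export clearance 243.78 + origin terminal 703.94 + freight 608.05 = 19047.19
Buyer's account: insurance 240.19 + duty 394.94 + delivery 1656.48 = 2291.61

Seller's account: CHF 19047.19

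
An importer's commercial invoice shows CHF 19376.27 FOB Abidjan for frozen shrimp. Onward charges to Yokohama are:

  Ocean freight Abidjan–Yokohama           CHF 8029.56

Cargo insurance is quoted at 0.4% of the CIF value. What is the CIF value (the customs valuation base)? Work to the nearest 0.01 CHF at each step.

CIF value: CHF 27515.89

Let C be the CIF value. C = FOB price + freight + 0.4% × C
C − 0.4% × C = 19376.27 + 8029.56
0.996 × C = 27405.83
C = 27405.83 / 0.996 = 27515.89
Insurance premium = 0.4% × 27515.89 = 110.06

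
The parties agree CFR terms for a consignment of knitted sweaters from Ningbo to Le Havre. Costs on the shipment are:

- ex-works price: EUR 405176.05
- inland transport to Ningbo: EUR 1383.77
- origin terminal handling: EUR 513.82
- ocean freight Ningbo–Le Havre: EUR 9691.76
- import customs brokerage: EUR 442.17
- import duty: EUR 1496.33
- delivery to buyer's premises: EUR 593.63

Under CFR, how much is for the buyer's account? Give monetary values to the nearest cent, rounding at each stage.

Buyer's account: EUR 2532.13

CFR: the seller pays costs through ocean freight to the destination port, but not insurance.
Seller's account: goods 405176.05 + inland to port 1383.77 + origin terminal 513.82 + freight 9691.76 = 416765.40
Buyer's account: brokerage 442.17 + duty 1496.33 + delivery 593.63 = 2532.13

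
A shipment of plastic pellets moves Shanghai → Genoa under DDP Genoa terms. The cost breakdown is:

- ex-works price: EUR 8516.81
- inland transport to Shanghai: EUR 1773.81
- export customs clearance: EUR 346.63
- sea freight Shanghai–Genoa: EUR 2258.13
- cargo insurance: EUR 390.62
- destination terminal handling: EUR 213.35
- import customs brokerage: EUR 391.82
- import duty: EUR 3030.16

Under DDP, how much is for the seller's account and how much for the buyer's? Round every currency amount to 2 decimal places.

Seller: EUR 16921.33; buyer: EUR 0.00

DDP: the seller bears all costs including import duty.
Seller's account: goods 8516.81 + inland to port 1773.81 + export clearance 346.63 + freight 2258.13 + insurance 390.62 + destination terminal 213.35 + brokerage 391.82 + duty 3030.16 = 16921.33
Buyer's account: 0.00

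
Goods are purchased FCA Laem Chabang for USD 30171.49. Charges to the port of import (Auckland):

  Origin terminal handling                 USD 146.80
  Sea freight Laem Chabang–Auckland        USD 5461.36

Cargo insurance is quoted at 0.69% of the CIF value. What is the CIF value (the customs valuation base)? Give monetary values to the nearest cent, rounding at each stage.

CIF value: USD 36028.24

Let C be the CIF value. C = FCA price + pre-shipment costs + freight + 0.69% × C
C − 0.69% × C = 30171.49 + 146.80 + 5461.36
0.9931 × C = 35779.65
C = 35779.65 / 0.9931 = 36028.24
Insurance premium = 0.69% × 36028.24 = 248.59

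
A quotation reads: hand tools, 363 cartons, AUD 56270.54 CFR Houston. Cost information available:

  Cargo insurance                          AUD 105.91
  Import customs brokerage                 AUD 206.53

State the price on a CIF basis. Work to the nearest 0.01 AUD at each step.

Not relevant to the conversion: brokerage — on the buyer under both terms; not part of either seller's price.
From CFR to CIF, the seller additionally bears: insurance.
CIF price = 56270.54 + 105.91 = 56376.45

CIF price: AUD 56376.45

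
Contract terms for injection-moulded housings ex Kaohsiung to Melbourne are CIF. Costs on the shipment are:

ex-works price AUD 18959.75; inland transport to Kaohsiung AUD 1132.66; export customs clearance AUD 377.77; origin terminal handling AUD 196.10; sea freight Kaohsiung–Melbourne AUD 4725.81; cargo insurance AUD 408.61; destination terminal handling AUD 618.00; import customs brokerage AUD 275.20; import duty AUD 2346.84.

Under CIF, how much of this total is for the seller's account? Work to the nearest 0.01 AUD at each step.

Seller's account: AUD 25800.70

CIF: the seller pays costs through ocean freight and marine insurance to the destination port.
Seller's account: goods 18959.75 + inland to port 1132.66 + export clearance 377.77 + origin terminal 196.10 + freight 4725.81 + insurance 408.61 = 25800.70
Buyer's account: destination terminal 618.00 + brokerage 275.20 + duty 2346.84 = 3240.04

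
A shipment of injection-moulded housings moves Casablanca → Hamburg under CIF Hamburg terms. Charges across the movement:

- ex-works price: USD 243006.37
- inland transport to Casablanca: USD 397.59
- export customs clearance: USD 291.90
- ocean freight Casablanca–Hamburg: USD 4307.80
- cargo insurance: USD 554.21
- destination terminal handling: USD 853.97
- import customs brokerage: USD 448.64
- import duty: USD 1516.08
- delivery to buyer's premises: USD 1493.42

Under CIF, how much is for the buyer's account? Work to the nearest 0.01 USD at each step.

Buyer's account: USD 4312.11

CIF: the seller pays costs through ocean freight and marine insurance to the destination port.
Seller's account: goods 243006.37 + inland to port 397.59 + export clearance 291.90 + freight 4307.80 + insurance 554.21 = 248557.87
Buyer's account: destination terminal 853.97 + brokerage 448.64 + duty 1516.08 + delivery 1493.42 = 4312.11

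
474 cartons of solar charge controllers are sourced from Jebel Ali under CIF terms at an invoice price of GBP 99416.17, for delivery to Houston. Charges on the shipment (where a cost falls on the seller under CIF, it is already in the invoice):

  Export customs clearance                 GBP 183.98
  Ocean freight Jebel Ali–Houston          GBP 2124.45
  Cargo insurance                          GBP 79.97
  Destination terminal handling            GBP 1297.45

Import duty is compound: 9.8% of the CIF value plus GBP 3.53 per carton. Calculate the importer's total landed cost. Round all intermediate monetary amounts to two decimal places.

Total landed cost: GBP 112129.62

CIF: the seller pays costs through ocean freight and marine insurance to the destination port.
Already in the invoice (seller's account under CIF): export clearance, freight, insurance — exclude.
The CIF price already equals the CIF value: 99416.17
Ad valorem component: 99416.17 × 9.8% = 9742.78
Specific component: 474 × 3.53 = 1673.22
Import duty = 9742.78 + 1673.22 = 11416.00
Buyer bears: destination terminal 1297.45 + duty 11416.00 = 12713.45
Landed cost = invoice 99416.17 + 12713.45 = 112129.62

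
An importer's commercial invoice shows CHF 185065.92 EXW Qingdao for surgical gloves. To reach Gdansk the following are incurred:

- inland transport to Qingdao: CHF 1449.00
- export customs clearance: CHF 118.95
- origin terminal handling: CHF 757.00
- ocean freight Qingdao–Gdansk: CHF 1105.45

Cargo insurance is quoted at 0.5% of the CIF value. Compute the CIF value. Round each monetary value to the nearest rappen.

CIF value: CHF 189443.54

Let C be the CIF value. C = EXW price + pre-shipment costs + freight + 0.5% × C
C − 0.5% × C = 185065.92 + 1449.00 + 118.95 + 757.00 + 1105.45
0.995 × C = 188496.32
C = 188496.32 / 0.995 = 189443.54
Insurance premium = 0.5% × 189443.54 = 947.22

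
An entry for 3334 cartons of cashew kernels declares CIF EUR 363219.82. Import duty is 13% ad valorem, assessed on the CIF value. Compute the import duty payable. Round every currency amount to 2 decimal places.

Import duty: EUR 47218.58

Import duty = 363219.82 × 13% = 47218.58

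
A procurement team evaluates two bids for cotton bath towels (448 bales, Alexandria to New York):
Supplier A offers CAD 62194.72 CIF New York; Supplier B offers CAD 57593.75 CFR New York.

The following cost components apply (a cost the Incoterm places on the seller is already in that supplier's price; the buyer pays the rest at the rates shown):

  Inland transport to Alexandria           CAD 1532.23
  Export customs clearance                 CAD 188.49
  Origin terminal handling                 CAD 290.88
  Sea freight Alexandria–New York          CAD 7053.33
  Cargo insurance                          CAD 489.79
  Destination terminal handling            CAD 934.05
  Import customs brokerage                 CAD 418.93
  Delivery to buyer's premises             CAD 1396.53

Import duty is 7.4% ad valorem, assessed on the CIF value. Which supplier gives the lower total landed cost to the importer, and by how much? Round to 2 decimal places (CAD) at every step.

Supplier B is cheaper by CAD 4415.41

Supplier A (CIF):
The CIF price already equals the CIF value: 62194.72
Import duty = 62194.72 × 7.4% = 4602.41
Buyer bears (A): 934.05 + 418.93 + 1396.53 = 2749.51
Landed cost (A) = invoice 62194.72 + 2749.51 + duty 4602.41 = 69546.64
Supplier B (CFR):
CIF value = CFR price + insurance = 57593.75 + 489.79 = 58083.54
Import duty = 58083.54 × 7.4% = 4298.18
Buyer bears (B): 489.79 + 934.05 + 418.93 + 1396.53 = 3239.30
Landed cost (B) = invoice 57593.75 + 3239.30 + duty 4298.18 = 65131.23
Difference = |69546.64 − 65131.23| = 4415.41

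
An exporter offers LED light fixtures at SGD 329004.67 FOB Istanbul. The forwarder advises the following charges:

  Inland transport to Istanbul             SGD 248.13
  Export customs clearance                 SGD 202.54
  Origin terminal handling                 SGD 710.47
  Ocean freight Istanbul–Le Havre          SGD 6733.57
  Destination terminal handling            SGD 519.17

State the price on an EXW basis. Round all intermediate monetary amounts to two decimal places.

Not relevant to the conversion: destination terminal, freight — on the buyer under both terms; not part of either seller's price.
From FOB to EXW, the seller no longer bears: inland to port, export clearance, origin terminal.
EXW price = 329004.67 − 248.13 − 202.54 − 710.47 = 327843.53

EXW price: SGD 327843.53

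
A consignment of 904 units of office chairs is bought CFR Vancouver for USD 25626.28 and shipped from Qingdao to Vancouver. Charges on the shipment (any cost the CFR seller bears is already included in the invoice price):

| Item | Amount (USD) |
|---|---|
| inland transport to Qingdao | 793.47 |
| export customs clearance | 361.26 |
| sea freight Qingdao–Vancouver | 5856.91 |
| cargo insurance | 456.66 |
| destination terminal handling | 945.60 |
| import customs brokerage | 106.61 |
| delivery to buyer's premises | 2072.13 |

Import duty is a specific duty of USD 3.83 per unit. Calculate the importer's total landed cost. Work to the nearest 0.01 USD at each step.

Total landed cost: USD 32669.60

CFR: the seller pays costs through ocean freight to the destination port, but not insurance.
Already in the invoice (seller's account under CFR): inland to port, export clearance, freight — exclude.
CIF value = CFR price + insurance = 25626.28 + 456.66 = 26082.94
Import duty = 904 × 3.83 = 3462.32
Buyer bears: insurance 456.66 + destination terminal 945.60 + brokerage 106.61 + delivery 2072.13 + duty 3462.32 = 7043.32
Landed cost = invoice 25626.28 + 7043.32 = 32669.60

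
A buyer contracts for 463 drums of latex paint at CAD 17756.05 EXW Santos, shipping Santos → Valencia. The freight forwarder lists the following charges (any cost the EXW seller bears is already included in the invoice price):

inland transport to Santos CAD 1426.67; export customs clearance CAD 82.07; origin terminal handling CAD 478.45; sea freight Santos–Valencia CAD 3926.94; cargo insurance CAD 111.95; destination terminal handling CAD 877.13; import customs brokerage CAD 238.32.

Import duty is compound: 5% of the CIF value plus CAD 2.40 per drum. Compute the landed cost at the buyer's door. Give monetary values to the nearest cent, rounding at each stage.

Total landed cost: CAD 27197.89

EXW: the seller makes goods available at their premises; the buyer bears all onward costs.
CIF value = EXW price + inland to port + export clearance + origin terminal + freight + insurance = 17756.05 + 1426.67 + 82.07 + 478.45 + 3926.94 + 111.95 = 23782.13
Ad valorem component: 23782.13 × 5% = 1189.11
Specific component: 463 × 2.40 = 1111.20
Import duty = 1189.11 + 1111.20 = 2300.31
Buyer bears: inland to port 1426.67 + export clearance 82.07 + origin terminal 478.45 + freight 3926.94 + insurance 111.95 + destination terminal 877.13 + brokerage 238.32 + duty 2300.31 = 9441.84
Landed cost = invoice 17756.05 + 9441.84 = 27197.89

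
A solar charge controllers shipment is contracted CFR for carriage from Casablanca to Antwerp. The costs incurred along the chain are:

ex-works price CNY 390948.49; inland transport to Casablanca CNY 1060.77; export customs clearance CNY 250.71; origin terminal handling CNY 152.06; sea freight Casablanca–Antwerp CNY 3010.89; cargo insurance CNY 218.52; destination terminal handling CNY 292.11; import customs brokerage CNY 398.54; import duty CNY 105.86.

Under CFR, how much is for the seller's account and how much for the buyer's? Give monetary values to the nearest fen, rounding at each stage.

Seller: CNY 395422.92; buyer: CNY 1015.03

CFR: the seller pays costs through ocean freight to the destination port, but not insurance.
Seller's account: goods 390948.49 + inland to port 1060.77 + export clearance 250.71 + origin terminal 152.06 + freight 3010.89 = 395422.92
Buyer's account: insurance 218.52 + destination terminal 292.11 + brokerage 398.54 + duty 105.86 = 1015.03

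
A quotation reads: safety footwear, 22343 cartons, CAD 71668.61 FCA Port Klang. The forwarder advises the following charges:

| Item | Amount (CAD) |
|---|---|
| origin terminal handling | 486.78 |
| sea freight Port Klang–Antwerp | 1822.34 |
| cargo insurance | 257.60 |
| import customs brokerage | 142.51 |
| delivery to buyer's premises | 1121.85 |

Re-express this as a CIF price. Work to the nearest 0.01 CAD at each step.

Not relevant to the conversion: delivery, brokerage — on the buyer under both terms; not part of either seller's price.
From FCA to CIF, the seller additionally bears: origin terminal, freight, insurance.
CIF price = 71668.61 + 486.78 + 1822.34 + 257.60 = 74235.33

CIF price: CAD 74235.33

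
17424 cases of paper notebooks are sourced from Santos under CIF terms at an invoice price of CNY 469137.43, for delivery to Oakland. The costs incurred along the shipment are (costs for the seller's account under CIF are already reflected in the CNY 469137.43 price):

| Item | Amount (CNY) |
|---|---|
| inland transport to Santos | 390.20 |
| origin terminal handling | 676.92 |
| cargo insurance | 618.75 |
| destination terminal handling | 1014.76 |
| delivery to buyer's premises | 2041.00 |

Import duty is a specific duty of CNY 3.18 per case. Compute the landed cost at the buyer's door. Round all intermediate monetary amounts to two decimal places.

CIF: the seller pays costs through ocean freight and marine insurance to the destination port.
Already in the invoice (seller's account under CIF): inland to port, origin terminal, insurance — exclude.
The CIF price already equals the CIF value: 469137.43
Import duty = 17424 × 3.18 = 55408.32
Buyer bears: destination terminal 1014.76 + delivery 2041.00 + duty 55408.32 = 58464.08
Landed cost = invoice 469137.43 + 58464.08 = 527601.51

Total landed cost: CNY 527601.51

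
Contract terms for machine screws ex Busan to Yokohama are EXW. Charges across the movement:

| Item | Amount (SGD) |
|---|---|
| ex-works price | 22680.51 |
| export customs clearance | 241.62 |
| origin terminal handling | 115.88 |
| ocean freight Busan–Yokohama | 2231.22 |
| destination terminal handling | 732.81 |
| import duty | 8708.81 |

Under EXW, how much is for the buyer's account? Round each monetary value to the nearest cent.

Buyer's account: SGD 12030.34

EXW: the seller makes goods available at their premises; the buyer bears all onward costs.
Seller's account: goods 22680.51 = 22680.51
Buyer's account: export clearance 241.62 + origin terminal 115.88 + freight 2231.22 + destination terminal 732.81 + duty 8708.81 = 12030.34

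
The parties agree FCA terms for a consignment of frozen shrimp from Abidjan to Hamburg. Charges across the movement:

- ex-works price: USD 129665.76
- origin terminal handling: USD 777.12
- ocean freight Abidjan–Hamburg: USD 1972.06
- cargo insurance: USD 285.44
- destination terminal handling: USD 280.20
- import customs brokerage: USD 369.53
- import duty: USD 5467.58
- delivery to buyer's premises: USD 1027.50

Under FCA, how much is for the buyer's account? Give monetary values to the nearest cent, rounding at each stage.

Buyer's account: USD 10179.43

FCA: the seller delivers export-cleared goods to the carrier; the buyer bears costs from that point.
Seller's account: goods 129665.76 = 129665.76
Buyer's account: origin terminal 777.12 + freight 1972.06 + insurance 285.44 + destination terminal 280.20 + brokerage 369.53 + duty 5467.58 + delivery 1027.50 = 10179.43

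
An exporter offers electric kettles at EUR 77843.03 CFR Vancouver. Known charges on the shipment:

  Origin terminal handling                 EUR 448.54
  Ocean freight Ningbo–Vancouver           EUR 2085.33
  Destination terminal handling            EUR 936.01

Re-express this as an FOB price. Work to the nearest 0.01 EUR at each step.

Not relevant to the conversion: origin terminal — on the seller under both CFR and FOB; already in the CFR price and stays in the FOB price. destination terminal — on the buyer under both terms; not part of either seller's price.
From CFR to FOB, the seller no longer bears: freight.
FOB price = 77843.03 − 2085.33 = 75757.70

FOB price: EUR 75757.70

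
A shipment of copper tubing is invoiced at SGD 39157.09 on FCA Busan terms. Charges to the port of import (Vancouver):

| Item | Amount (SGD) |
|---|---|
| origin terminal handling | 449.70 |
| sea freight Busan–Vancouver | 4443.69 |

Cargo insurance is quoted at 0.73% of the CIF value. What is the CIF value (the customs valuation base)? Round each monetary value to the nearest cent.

CIF value: SGD 44374.41

Let C be the CIF value. C = FCA price + pre-shipment costs + freight + 0.73% × C
C − 0.73% × C = 39157.09 + 449.70 + 4443.69
0.9927 × C = 44050.48
C = 44050.48 / 0.9927 = 44374.41
Insurance premium = 0.73% × 44374.41 = 323.93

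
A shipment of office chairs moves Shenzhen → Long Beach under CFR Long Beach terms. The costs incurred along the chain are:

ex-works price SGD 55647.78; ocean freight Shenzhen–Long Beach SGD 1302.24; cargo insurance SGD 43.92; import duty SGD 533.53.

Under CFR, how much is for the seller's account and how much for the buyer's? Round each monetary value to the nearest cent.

CFR: the seller pays costs through ocean freight to the destination port, but not insurance.
Seller's account: goods 55647.78 + freight 1302.24 = 56950.02
Buyer's account: insurance 43.92 + duty 533.53 = 577.45

Seller: SGD 56950.02; buyer: SGD 577.45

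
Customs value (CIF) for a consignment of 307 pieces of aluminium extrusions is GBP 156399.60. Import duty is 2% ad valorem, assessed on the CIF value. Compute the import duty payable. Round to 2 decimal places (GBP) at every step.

Import duty = 156399.60 × 2% = 3127.99

Import duty: GBP 3127.99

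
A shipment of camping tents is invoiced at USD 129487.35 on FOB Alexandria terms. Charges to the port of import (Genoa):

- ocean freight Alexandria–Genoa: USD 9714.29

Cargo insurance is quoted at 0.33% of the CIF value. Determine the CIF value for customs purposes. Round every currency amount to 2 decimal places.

CIF value: USD 139662.53

Let C be the CIF value. C = FOB price + freight + 0.33% × C
C − 0.33% × C = 129487.35 + 9714.29
0.9967 × C = 139201.64
C = 139201.64 / 0.9967 = 139662.53
Insurance premium = 0.33% × 139662.53 = 460.89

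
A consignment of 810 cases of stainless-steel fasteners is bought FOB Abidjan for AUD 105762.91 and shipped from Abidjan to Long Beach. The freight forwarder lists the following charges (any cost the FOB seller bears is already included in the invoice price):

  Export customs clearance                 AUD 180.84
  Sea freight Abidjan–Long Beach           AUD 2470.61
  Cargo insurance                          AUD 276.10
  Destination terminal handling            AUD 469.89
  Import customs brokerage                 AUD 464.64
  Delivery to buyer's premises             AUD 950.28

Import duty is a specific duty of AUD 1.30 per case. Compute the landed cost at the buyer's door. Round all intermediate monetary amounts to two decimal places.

FOB: the seller bears costs until goods are on board at the origin port; the buyer bears freight, insurance and all costs thereafter.
Already in the invoice (seller's account under FOB): export clearance — exclude.
CIF value = FOB price + freight + insurance = 105762.91 + 2470.61 + 276.10 = 108509.62
Import duty = 810 × 1.30 = 1053.00
Buyer bears: freight 2470.61 + insurance 276.10 + destination terminal 469.89 + brokerage 464.64 + delivery 950.28 + duty 1053.00 = 5684.52
Landed cost = invoice 105762.91 + 5684.52 = 111447.43

Total landed cost: AUD 111447.43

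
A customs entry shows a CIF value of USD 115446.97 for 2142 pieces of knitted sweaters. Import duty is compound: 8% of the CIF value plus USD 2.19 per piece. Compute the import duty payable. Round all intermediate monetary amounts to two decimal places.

Import duty: USD 13926.74

Ad valorem component: 115446.97 × 8% = 9235.76
Specific component: 2142 × 2.19 = 4690.98
Import duty = 9235.76 + 4690.98 = 13926.74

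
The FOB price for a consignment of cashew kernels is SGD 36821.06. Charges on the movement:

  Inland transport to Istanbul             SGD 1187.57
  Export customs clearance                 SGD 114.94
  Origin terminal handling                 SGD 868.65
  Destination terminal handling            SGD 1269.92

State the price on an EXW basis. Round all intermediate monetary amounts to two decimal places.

EXW price: SGD 34649.90

Not relevant to the conversion: destination terminal — on the buyer under both terms; not part of either seller's price.
From FOB to EXW, the seller no longer bears: inland to port, export clearance, origin terminal.
EXW price = 36821.06 − 1187.57 − 114.94 − 868.65 = 34649.90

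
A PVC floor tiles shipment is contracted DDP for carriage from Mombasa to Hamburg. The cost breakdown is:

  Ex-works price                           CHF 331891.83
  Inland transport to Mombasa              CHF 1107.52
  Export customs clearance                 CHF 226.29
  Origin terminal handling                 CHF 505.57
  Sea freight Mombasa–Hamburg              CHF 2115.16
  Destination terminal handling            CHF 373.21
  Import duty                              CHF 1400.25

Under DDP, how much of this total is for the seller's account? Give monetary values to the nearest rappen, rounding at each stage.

DDP: the seller bears all costs including import duty.
Seller's account: goods 331891.83 + inland to port 1107.52 + export clearance 226.29 + origin terminal 505.57 + freight 2115.16 + destination terminal 373.21 + duty 1400.25 = 337619.83
Buyer's account: 0.00

Seller's account: CHF 337619.83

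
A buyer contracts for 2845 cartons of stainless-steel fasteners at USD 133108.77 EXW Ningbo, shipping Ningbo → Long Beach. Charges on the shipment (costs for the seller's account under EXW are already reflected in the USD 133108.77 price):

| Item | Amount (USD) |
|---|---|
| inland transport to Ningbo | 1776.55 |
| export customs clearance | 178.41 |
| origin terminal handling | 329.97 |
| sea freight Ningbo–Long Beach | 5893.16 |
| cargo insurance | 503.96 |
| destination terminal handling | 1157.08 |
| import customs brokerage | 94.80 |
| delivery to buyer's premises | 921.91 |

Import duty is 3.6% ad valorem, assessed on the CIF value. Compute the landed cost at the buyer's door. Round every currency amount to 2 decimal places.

Total landed cost: USD 149069.08

EXW: the seller makes goods available at their premises; the buyer bears all onward costs.
CIF value = EXW price + inland to port + export clearance + origin terminal + freight + insurance = 133108.77 + 1776.55 + 178.41 + 329.97 + 5893.16 + 503.96 = 141790.82
Import duty = 141790.82 × 3.6% = 5104.47
Buyer bears: inland to port 1776.55 + export clearance 178.41 + origin terminal 329.97 + freight 5893.16 + insurance 503.96 + destination terminal 1157.08 + brokerage 94.80 + delivery 921.91 + duty 5104.47 = 15960.31
Landed cost = invoice 133108.77 + 15960.31 = 149069.08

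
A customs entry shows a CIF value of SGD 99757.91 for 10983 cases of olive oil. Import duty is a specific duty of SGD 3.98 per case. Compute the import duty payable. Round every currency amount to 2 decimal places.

Import duty: SGD 43712.34

Import duty = 10983 × 3.98 = 43712.34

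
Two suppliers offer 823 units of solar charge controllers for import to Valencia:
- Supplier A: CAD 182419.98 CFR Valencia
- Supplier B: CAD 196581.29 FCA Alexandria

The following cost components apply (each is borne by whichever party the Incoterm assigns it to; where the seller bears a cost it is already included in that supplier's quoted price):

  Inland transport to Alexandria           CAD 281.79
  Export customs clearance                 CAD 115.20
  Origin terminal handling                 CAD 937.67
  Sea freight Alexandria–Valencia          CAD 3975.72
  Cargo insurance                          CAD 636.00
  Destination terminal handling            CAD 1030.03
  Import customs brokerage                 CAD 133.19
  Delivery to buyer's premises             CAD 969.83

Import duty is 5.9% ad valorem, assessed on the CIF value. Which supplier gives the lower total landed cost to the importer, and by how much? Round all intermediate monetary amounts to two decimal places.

Supplier A is cheaper by CAD 20200.11

Supplier A (CFR):
CIF value = CFR price + insurance = 182419.98 + 636.00 = 183055.98
Import duty = 183055.98 × 5.9% = 10800.30
Buyer bears (A): 636.00 + 1030.03 + 133.19 + 969.83 = 2769.05
Landed cost (A) = invoice 182419.98 + 2769.05 + duty 10800.30 = 195989.33
Supplier B (FCA):
CIF value = FCA price + origin terminal + freight + insurance = 196581.29 + 937.67 + 3975.72 + 636.00 = 202130.68
Import duty = 202130.68 × 5.9% = 11925.71
Buyer bears (B): 937.67 + 3975.72 + 636.00 + 1030.03 + 133.19 + 969.83 = 7682.44
Landed cost (B) = invoice 196581.29 + 7682.44 + duty 11925.71 = 216189.44
Difference = |195989.33 − 216189.44| = 20200.11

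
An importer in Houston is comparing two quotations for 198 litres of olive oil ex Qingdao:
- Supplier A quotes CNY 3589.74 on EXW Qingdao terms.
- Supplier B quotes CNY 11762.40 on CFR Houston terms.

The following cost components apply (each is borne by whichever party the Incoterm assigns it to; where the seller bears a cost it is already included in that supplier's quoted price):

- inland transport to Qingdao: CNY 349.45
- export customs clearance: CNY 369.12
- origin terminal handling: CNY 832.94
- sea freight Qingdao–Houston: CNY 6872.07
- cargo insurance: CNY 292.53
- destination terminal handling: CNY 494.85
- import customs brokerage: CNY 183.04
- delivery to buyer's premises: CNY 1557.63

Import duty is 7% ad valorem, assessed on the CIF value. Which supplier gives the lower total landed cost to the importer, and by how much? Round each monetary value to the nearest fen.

Supplier B is cheaper by CNY 268.48

Supplier A (EXW):
CIF value = EXW price + inland to port + export clearance + origin terminal + freight + insurance = 3589.74 + 349.45 + 369.12 + 832.94 + 6872.07 + 292.53 = 12305.85
Import duty = 12305.85 × 7% = 861.41
Buyer bears (A): 349.45 + 369.12 + 832.94 + 6872.07 + 292.53 + 494.85 + 183.04 + 1557.63 = 10951.63
Landed cost (A) = invoice 3589.74 + 10951.63 + duty 861.41 = 15402.78
Supplier B (CFR):
CIF value = CFR price + insurance = 11762.40 + 292.53 = 12054.93
Import duty = 12054.93 × 7% = 843.85
Buyer bears (B): 292.53 + 494.85 + 183.04 + 1557.63 = 2528.05
Landed cost (B) = invoice 11762.40 + 2528.05 + duty 843.85 = 15134.30
Difference = |15402.78 − 15134.30| = 268.48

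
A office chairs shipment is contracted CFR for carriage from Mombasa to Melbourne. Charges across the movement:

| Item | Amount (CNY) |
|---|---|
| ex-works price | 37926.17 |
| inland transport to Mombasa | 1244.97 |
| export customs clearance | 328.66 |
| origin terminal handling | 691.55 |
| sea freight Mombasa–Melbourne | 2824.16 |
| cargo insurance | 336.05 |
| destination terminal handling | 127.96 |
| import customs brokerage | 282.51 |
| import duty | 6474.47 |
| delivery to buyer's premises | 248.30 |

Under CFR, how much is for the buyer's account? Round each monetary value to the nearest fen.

CFR: the seller pays costs through ocean freight to the destination port, but not insurance.
Seller's account: goods 37926.17 + inland to port 1244.97 + export clearance 328.66 + origin terminal 691.55 + freight 2824.16 = 43015.51
Buyer's account: insurance 336.05 + destination terminal 127.96 + brokerage 282.51 + duty 6474.47 + delivery 248.30 = 7469.29

Buyer's account: CNY 7469.29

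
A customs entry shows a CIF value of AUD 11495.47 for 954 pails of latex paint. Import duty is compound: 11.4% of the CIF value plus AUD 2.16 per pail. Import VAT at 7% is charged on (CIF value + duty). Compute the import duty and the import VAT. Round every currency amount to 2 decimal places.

Import duty: AUD 3371.12; import VAT: AUD 1040.66

Ad valorem component: 11495.47 × 11.4% = 1310.48
Specific component: 954 × 2.16 = 2060.64
Import duty = 1310.48 + 2060.64 = 3371.12
VAT base = CIF + duty = 11495.47 + 3371.12 = 14866.59
Import VAT = 14866.59 × 7% = 1040.66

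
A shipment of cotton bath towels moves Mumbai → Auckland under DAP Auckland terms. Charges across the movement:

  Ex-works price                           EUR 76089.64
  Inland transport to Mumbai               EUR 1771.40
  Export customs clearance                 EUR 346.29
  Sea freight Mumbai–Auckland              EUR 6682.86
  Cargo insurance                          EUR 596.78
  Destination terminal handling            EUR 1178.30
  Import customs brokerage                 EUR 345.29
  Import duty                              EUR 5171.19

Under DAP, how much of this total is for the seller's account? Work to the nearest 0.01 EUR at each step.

DAP: the seller bears all costs to the named destination except import duty and clearance.
Seller's account: goods 76089.64 + inland to port 1771.40 + export clearance 346.29 + freight 6682.86 + insurance 596.78 + destination terminal 1178.30 = 86665.27
Buyer's account: brokerage 345.29 + duty 5171.19 = 5516.48

Seller's account: EUR 86665.27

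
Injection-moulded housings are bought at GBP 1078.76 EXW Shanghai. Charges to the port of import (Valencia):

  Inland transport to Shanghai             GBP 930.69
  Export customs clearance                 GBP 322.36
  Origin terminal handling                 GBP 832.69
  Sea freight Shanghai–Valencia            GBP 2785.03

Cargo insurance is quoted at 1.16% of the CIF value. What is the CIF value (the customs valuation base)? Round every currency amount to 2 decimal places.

Let C be the CIF value. C = EXW price + pre-shipment costs + freight + 1.16% × C
C − 1.16% × C = 1078.76 + 930.69 + 322.36 + 832.69 + 2785.03
0.9884 × C = 5949.53
C = 5949.53 / 0.9884 = 6019.35
Insurance premium = 1.16% × 6019.35 = 69.82

CIF value: GBP 6019.35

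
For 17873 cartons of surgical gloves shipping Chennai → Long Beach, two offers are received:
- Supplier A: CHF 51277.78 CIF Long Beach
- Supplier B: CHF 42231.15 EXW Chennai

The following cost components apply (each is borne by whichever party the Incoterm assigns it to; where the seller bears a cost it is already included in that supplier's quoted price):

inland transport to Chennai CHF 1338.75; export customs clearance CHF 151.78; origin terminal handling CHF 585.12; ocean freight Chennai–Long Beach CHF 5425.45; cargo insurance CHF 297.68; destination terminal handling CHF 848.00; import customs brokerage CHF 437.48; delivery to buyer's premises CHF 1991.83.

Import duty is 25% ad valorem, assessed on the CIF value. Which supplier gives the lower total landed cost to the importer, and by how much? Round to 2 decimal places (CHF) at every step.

Supplier B is cheaper by CHF 1559.82

Supplier A (CIF):
The CIF price already equals the CIF value: 51277.78
Import duty = 51277.78 × 25% = 12819.45
Buyer bears (A): 848.00 + 437.48 + 1991.83 = 3277.31
Landed cost (A) = invoice 51277.78 + 3277.31 + duty 12819.45 = 67374.54
Supplier B (EXW):
CIF value = EXW price + inland to port + export clearance + origin terminal + freight + insurance = 42231.15 + 1338.75 + 151.78 + 585.12 + 5425.45 + 297.68 = 50029.93
Import duty = 50029.93 × 25% = 12507.48
Buyer bears (B): 1338.75 + 151.78 + 585.12 + 5425.45 + 297.68 + 848.00 + 437.48 + 1991.83 = 11076.09
Landed cost (B) = invoice 42231.15 + 11076.09 + duty 12507.48 = 65814.72
Difference = |67374.54 − 65814.72| = 1559.82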